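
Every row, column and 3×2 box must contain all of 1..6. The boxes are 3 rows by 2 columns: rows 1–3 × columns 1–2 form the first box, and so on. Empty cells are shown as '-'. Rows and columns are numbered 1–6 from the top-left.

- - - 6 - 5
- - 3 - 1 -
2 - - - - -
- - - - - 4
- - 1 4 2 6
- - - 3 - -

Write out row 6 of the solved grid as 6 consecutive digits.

R2C6 = 2 (sole candidate).
R3C6 = 3 (sole candidate).
R6C5 = 5: row 6 has {3}; col 5 has {1,2}; box has {2,4,6} → only 5 remains.
R6C6 = 1: row 6 has {3,5}; col 6 has {2,3,4,5,6}; box has {2,4,5,6} → only 1 remains.
R1C5 = 4 (sole candidate).
R2C4 = 5 (sole candidate).
R3C3 = 4 (sole candidate).
R3C4 = 1 (sole candidate).
R3C5 = 6 (sole candidate).
R4C4 = 2 (sole candidate).
R4C5 = 3 (sole candidate).
R6C3 = 6: row 6 has {1,3,5}; col 3 has {1,3,4}; box has {1,2,3,4} → only 6 remains.
R1C3 = 2 (sole candidate).
R3C2 = 5 (sole candidate).
R4C3 = 5 (sole candidate).
R5C2 = 3 (sole candidate).
R6C1 = 4: row 6 has {1,3,5,6}; col 1 has {2}; box has {3} → only 4 remains.
R6C2 = 2: row 6 has {1,3,4,5,6}; col 2 has {3,5}; box has {3,4} → only 2 remains.

426351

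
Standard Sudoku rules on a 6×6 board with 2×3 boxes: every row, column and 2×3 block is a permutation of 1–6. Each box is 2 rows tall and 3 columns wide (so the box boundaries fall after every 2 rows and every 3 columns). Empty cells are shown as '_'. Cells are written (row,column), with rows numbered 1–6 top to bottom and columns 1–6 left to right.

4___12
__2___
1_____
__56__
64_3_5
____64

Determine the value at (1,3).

(1,4) = 5: row 1 has {1,2,4}; col 4 has {3,6}; box has {1,2} → only 5 remains.
(2,4) = 4: row 2 has {2}; col 4 has {3,5,6}; box has {1,2,5} → only 4 remains.
(2,5) = 3: row 2 has {2,4}; col 5 has {1,6}; box has {1,2,4,5} → only 3 remains.
(2,6) = 6: row 2 has {2,3,4}; col 6 has {2,4,5}; box has {1,2,3,4,5} → only 6 remains.
(3,4) = 2: row 3 has {1}; col 4 has {3,4,5,6}; box has {6} → only 2 remains.
(3,6) = 3: row 3 has {1,2}; col 6 has {2,4,5,6}; box has {2,6} → only 3 remains.
(4,5) = 4: row 4 has {5,6}; col 5 has {1,3,6}; box has {2,3,6} → only 4 remains.
(4,6) = 1: row 4 has {4,5,6}; col 6 has {2,3,4,5,6}; box has {2,3,4,6} → only 1 remains.
(5,3) = 1: row 5 has {3,4,5,6}; col 3 has {2,5}; box has {4,6} → only 1 remains.
(5,5) = 2: row 5 has {1,3,4,5,6}; col 5 has {1,3,4,6}; box has {3,4,5,6} → only 2 remains.
(6,3) = 3: row 6 has {4,6}; col 3 has {1,2,5}; box has {1,4,6} → only 3 remains.
(6,4) = 1: row 6 has {3,4,6}; col 4 has {2,3,4,5,6}; box has {2,3,4,5,6} → only 1 remains.
(1,3) = 6: row 1 has {1,2,4,5}; col 3 has {1,2,3,5}; box has {2,4} → only 6 remains.

6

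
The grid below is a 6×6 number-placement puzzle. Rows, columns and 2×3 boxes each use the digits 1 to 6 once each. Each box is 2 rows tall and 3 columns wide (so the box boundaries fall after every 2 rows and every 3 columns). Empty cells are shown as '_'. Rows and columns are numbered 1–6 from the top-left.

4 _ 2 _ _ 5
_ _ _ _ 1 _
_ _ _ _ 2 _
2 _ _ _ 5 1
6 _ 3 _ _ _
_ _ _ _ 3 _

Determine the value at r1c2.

r1c5 = 6 (sole candidate).
r5c5 = 4 (sole candidate).
r5c6 = 2 (sole candidate).
r6c6 = 6 (sole candidate).
r1c4 = 3 (sole candidate).
r2c6 = 4 (sole candidate).
r3c6 = 3 (sole candidate).
r1c2 = 1: row 1 has {2,3,4,5,6}; col 2 has {}; box has {2,4} → only 1 remains.

1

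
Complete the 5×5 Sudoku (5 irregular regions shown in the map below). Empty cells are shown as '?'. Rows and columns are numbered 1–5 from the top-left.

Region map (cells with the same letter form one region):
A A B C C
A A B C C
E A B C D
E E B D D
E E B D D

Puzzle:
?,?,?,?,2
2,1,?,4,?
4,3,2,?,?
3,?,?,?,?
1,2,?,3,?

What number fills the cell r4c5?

4

r1c1 = 5 (sole candidate).
r1c2 = 4 (sole candidate).
r1c4 = 1 (sole candidate).
r3c4 = 5 (sole candidate).
r3c5 = 1 (sole candidate).
r4c2 = 5 (sole candidate).
r4c4 = 2 (sole candidate).
r4c5 = 4: row 4 has {2,3,5}; col 5 has {1,2}; region has {1,2,3} → only 4 remains.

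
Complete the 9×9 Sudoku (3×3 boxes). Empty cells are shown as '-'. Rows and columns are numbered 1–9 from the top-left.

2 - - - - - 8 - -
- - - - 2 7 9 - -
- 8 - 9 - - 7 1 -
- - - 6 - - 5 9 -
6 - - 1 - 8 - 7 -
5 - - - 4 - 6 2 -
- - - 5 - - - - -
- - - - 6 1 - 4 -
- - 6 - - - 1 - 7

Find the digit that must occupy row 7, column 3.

row 2, column 4 = 8: in row 2, 8 can only go here (every other open cell in that row sees an 8).
row 3, column 9 = 2: in row 3, 2 can only go here (every other open cell in that row sees a 2).
row 3, column 6 = 6: in row 3, 6 can only go here (every other open cell in that row sees a 6).
row 5, column 5 = 5: in row 5, 5 can only go here (every other open cell in that row sees a 5).
row 3, column 5 = 3: row 3 has {1,2,6,7,8,9}; col 5 has {2,4,5,6}; box has {2,6,7,8,9} → only 3 remains.
row 4, column 5 = 7: row 4 has {5,6,9}; col 5 has {2,3,4,5,6}; box has {1,4,5,6,8} → only 7 remains.
row 6, column 4 = 3: row 6 has {2,4,5,6}; col 4 has {1,5,6,8,9}; box has {1,4,5,6,7,8} → only 3 remains.
row 6, column 6 = 9: row 6 has {2,3,4,5,6}; col 6 has {1,6,7,8}; box has {1,3,4,5,6,7,8} → only 9 remains.
row 1, column 4 = 4: row 1 has {2,8}; col 4 has {1,3,5,6,8,9}; box has {2,3,6,7,8,9} → only 4 remains.
row 1, column 5 = 1: row 1 has {2,4,8}; col 5 has {2,3,4,5,6,7}; box has {2,3,4,6,7,8,9} → only 1 remains.
row 1, column 6 = 5: row 1 has {1,2,4,8}; col 6 has {1,6,7,8,9}; box has {1,2,3,4,6,7,8,9} → only 5 remains.
row 3, column 1 = 4: row 3 has {1,2,3,6,7,8,9}; col 1 has {2,5,6}; box has {2,8} → only 4 remains.
row 3, column 3 = 5: row 3 has {1,2,3,4,6,7,8,9}; col 3 has {6}; box has {2,4,8} → only 5 remains.
row 4, column 6 = 2: row 4 has {5,6,7,9}; col 6 has {1,5,6,7,8,9}; box has {1,3,4,5,6,7,8,9} → only 2 remains.
row 9, column 4 = 2: row 9 has {1,6,7}; col 4 has {1,3,4,5,6,8,9}; box has {1,5,6} → only 2 remains.
row 8, column 4 = 7: row 8 has {1,4,6}; col 4 has {1,2,3,4,5,6,8,9}; box has {1,2,5,6} → only 7 remains.
row 2, column 9 = 4: in row 2, 4 can only go here (every other open cell in that row sees a 4).
row 5, column 9 = 3: row 5 has {1,5,6,7,8}; col 9 has {2,4,7}; box has {2,5,6,7,9} → only 3 remains.
row 1, column 9 = 6: row 1 has {1,2,4,5,8}; col 9 has {2,3,4,7}; box has {1,2,4,7,8,9} → only 6 remains.
row 5, column 7 = 4: row 5 has {1,3,5,6,7,8}; col 7 has {1,5,6,7,8,9}; box has {2,3,5,6,7,9} → only 4 remains.
row 1, column 8 = 3: row 1 has {1,2,4,5,6,8}; col 8 has {1,2,4,7,9}; box has {1,2,4,6,7,8,9} → only 3 remains.
row 2, column 8 = 5: row 2 has {2,4,7,8,9}; col 8 has {1,2,3,4,7,9}; box has {1,2,3,4,6,7,8,9} → only 5 remains.
row 9, column 8 = 8: row 9 has {1,2,6,7}; col 8 has {1,2,3,4,5,7,9}; box has {1,4,7} → only 8 remains.
row 7, column 8 = 6: row 7 has {5}; col 8 has {1,2,3,4,5,7,8,9}; box has {1,4,7,8} → only 6 remains.
row 7, column 9 = 9: row 7 has {5,6}; col 9 has {2,3,4,6,7}; box has {1,4,6,7,8} → only 9 remains.
row 8, column 9 = 5: row 8 has {1,4,6,7}; col 9 has {2,3,4,6,7,9}; box has {1,4,6,7,8,9} → only 5 remains.
row 9, column 5 = 9: row 9 has {1,2,6,7,8}; col 5 has {1,2,3,4,5,6,7}; box has {1,2,5,6,7} → only 9 remains.
row 7, column 5 = 8: row 7 has {5,6,9}; col 5 has {1,2,3,4,5,6,7,9}; box has {1,2,5,6,7,9} → only 8 remains.
row 9, column 1 = 3: row 9 has {1,2,6,7,8,9}; col 1 has {2,4,5,6}; box has {6} → only 3 remains.
row 9, column 6 = 4: row 9 has {1,2,3,6,7,8,9}; col 6 has {1,2,5,6,7,8,9}; box has {1,2,5,6,7,8,9} → only 4 remains.
row 2, column 1 = 1: row 2 has {2,4,5,7,8,9}; col 1 has {2,3,4,5,6}; box has {2,4,5,8} → only 1 remains.
row 2, column 3 = 3: row 2 has {1,2,4,5,7,8,9}; col 3 has {5,6}; box has {1,2,4,5,8} → only 3 remains.
row 4, column 1 = 8: row 4 has {2,5,6,7,9}; col 1 has {1,2,3,4,5,6}; box has {5,6} → only 8 remains.
row 4, column 9 = 1: row 4 has {2,5,6,7,8,9}; col 9 has {2,3,4,5,6,7,9}; box has {2,3,4,5,6,7,9} → only 1 remains.
row 6, column 9 = 8: row 6 has {2,3,4,5,6,9}; col 9 has {1,2,3,4,5,6,7,9}; box has {1,2,3,4,5,6,7,9} → only 8 remains.
row 7, column 1 = 7: row 7 has {5,6,8,9}; col 1 has {1,2,3,4,5,6,8}; box has {3,6} → only 7 remains.
row 7, column 6 = 3: row 7 has {5,6,7,8,9}; col 6 has {1,2,4,5,6,7,8,9}; box has {1,2,4,5,6,7,8,9} → only 3 remains.
row 7, column 7 = 2: row 7 has {3,5,6,7,8,9}; col 7 has {1,4,5,6,7,8,9}; box has {1,4,5,6,7,8,9} → only 2 remains.
row 8, column 1 = 9: row 8 has {1,4,5,6,7}; col 1 has {1,2,3,4,5,6,7,8}; box has {3,6,7} → only 9 remains.
row 8, column 2 = 2: row 8 has {1,4,5,6,7,9}; col 2 has {8}; box has {3,6,7,9} → only 2 remains.
row 8, column 3 = 8: row 8 has {1,2,4,5,6,7,9}; col 3 has {3,5,6}; box has {2,3,6,7,9} → only 8 remains.
row 8, column 7 = 3: row 8 has {1,2,4,5,6,7,8,9}; col 7 has {1,2,4,5,6,7,8,9}; box has {1,2,4,5,6,7,8,9} → only 3 remains.
row 9, column 2 = 5: row 9 has {1,2,3,4,6,7,8,9}; col 2 has {2,8}; box has {2,3,6,7,8,9} → only 5 remains.
row 2, column 2 = 6: row 2 has {1,2,3,4,5,7,8,9}; col 2 has {2,5,8}; box has {1,2,3,4,5,8} → only 6 remains.
row 4, column 3 = 4: row 4 has {1,2,5,6,7,8,9}; col 3 has {3,5,6,8}; box has {5,6,8} → only 4 remains.
row 5, column 2 = 9: row 5 has {1,3,4,5,6,7,8}; col 2 has {2,5,6,8}; box has {4,5,6,8} → only 9 remains.
row 5, column 3 = 2: row 5 has {1,3,4,5,6,7,8,9}; col 3 has {3,4,5,6,8}; box has {4,5,6,8,9} → only 2 remains.
row 7, column 3 = 1: row 7 has {2,3,5,6,7,8,9}; col 3 has {2,3,4,5,6,8}; box has {2,3,5,6,7,8,9} → only 1 remains.

1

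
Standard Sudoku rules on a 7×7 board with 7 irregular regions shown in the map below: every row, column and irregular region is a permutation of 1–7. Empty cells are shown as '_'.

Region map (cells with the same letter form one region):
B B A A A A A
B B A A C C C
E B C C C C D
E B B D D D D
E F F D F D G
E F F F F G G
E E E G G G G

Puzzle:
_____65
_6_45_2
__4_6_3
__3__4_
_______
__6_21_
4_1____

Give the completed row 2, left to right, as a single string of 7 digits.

R2C3 = 7: row 2 has {2,4,5,6}; col 3 has {1,3,4,6}; region has {4,5,6} → only 7 remains.
R2C6 = 3: row 2 has {2,4,5,6,7}; col 6 has {1,4,6}; region has {2,4,5,6} → only 3 remains.
R3C6 = 7 (sole candidate).
R5C3 = 5 (sole candidate).
R5C6 = 2 (sole candidate).
R7C6 = 5 (sole candidate).
R1C3 = 2 (sole candidate).
R2C1 = 1: row 2 has {2,3,4,5,6,7}; col 1 has {4}; region has {3,6} → only 1 remains.

1674532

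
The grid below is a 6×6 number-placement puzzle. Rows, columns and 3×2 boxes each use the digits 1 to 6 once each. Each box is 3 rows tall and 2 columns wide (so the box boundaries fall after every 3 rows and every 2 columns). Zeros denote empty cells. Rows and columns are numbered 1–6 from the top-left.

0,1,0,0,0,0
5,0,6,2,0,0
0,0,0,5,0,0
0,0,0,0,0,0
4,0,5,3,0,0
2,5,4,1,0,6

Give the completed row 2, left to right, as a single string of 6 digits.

546213

r1c3 = 3 (sole candidate).
r1c4 = 4 (sole candidate).
r3c3 = 1 (sole candidate).
r4c3 = 2 (sole candidate).
r4c4 = 6 (sole candidate).
r5c2 = 6 (sole candidate).
r6c5 = 3 (sole candidate).
r1c1 = 6 (sole candidate).
r3c1 = 3 (sole candidate).
r4c1 = 1 (sole candidate).
r4c2 = 3 (sole candidate).
r2c2 = 4: row 2 has {2,5,6}; col 2 has {1,3,5,6}; box has {1,3,5,6} → only 4 remains.
r2c5 = 1: row 2 has {2,4,5,6}; col 5 has {3}; box has {} → only 1 remains.
r2c6 = 3: row 2 has {1,2,4,5,6}; col 6 has {6}; box has {1} → only 3 remains.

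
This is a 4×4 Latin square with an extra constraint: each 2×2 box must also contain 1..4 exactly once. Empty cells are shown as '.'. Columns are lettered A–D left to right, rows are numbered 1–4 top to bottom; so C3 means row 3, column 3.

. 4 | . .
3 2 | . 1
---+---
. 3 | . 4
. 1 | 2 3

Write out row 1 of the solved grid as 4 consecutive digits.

1432

A1 = 1: row 1 has {4}; col 1 has {3}; box has {2,3,4} → only 1 remains.
C1 = 3: row 1 has {1,4}; col 3 has {2}; box has {1} → only 3 remains.
D1 = 2: row 1 has {1,3,4}; col 4 has {1,3,4}; box has {1,3} → only 2 remains.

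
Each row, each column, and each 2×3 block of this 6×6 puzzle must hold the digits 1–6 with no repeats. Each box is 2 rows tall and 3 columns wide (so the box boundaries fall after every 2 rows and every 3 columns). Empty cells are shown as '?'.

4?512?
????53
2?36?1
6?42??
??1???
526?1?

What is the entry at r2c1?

1

r1c6 = 6 (sole candidate).
r2c1 = 1: row 2 has {3,5}; col 1 has {2,4,5,6}; box has {4,5} → only 1 remains.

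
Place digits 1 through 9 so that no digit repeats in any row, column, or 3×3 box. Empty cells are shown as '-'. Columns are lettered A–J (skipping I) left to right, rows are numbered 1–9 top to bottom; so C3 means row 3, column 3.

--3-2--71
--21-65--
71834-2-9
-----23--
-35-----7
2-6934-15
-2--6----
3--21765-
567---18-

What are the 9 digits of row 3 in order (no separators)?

718345269

F3 = 5: row 3 has {1,2,3,4,7,8,9}; col 6 has {2,4,6,7}; box has {1,2,3,4,6} → only 5 remains.
H3 = 6: row 3 has {1,2,3,4,5,7,8,9}; col 8 has {1,5,7,8}; box has {1,2,5,7,9} → only 6 remains.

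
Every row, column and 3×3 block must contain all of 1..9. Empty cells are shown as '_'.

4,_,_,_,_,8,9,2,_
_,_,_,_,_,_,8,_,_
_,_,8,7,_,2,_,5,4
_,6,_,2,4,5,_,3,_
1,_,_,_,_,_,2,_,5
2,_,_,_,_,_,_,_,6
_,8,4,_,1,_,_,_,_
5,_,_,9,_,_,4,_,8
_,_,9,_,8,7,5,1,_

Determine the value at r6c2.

r4c3 = 7: row 4 has {2,3,4,5,6}; col 3 has {4,8,9}; box has {1,2,6} → only 7 remains.
r4c7 = 1: row 4 has {2,3,4,5,6,7}; col 7 has {2,4,5,8,9}; box has {2,3,5,6} → only 1 remains.
r4c9 = 9: row 4 has {1,2,3,4,5,6,7}; col 9 has {4,5,6,8}; box has {1,2,3,5,6} → only 9 remains.
r5c3 = 3: row 5 has {1,2,5}; col 3 has {4,7,8,9}; box has {1,2,6,7} → only 3 remains.
r6c3 = 5: row 6 has {2,6}; col 3 has {3,4,7,8,9}; box has {1,2,3,6,7} → only 5 remains.
r6c7 = 7: row 6 has {2,5,6}; col 7 has {1,2,4,5,8,9}; box has {1,2,3,5,6,9} → only 7 remains.
r4c1 = 8: row 4 has {1,2,3,4,5,6,7,9}; col 1 has {1,2,4,5}; box has {1,2,3,5,6,7} → only 8 remains.
r3c2 = 1: in row 3, 1 can only go here (every other open cell in that row sees a 1).
r1c3 = 6: row 1 has {2,4,8,9}; col 3 has {3,4,5,7,8,9}; box has {1,4,8} → only 6 remains.
r2c3 = 2: row 2 has {8}; col 3 has {3,4,5,6,7,8,9}; box has {1,4,6,8} → only 2 remains.
r8c3 = 1: row 8 has {4,5,8,9}; col 3 has {2,3,4,5,6,7,8,9}; box has {4,5,8,9} → only 1 remains.
r5c5 = 7: in row 5, 7 can only go here (every other open cell in that row sees a 7).
r7c9 = 2: in row 7, 2 can only go here (every other open cell in that row sees a 2).
r7c4 = 5: in row 7, 5 can only go here (every other open cell in that row sees a 5).
r7c8 = 9: in row 7, 9 can only go here (every other open cell in that row sees a 9).
r9c9 = 3: row 9 has {1,5,7,8,9}; col 9 has {2,4,5,6,8,9}; box has {1,2,4,5,8,9} → only 3 remains.
r7c7 = 6: row 7 has {1,2,4,5,8,9}; col 7 has {1,2,4,5,7,8,9}; box has {1,2,3,4,5,8,9} → only 6 remains.
r8c8 = 7: row 8 has {1,4,5,8,9}; col 8 has {1,2,3,5,9}; box has {1,2,3,4,5,6,8,9} → only 7 remains.
r9c1 = 6: row 9 has {1,3,5,7,8,9}; col 1 has {1,2,4,5,8}; box has {1,4,5,8,9} → only 6 remains.
r9c2 = 2: row 9 has {1,3,5,6,7,8,9}; col 2 has {1,6,8}; box has {1,4,5,6,8,9} → only 2 remains.
r9c4 = 4: row 9 has {1,2,3,5,6,7,8,9}; col 4 has {2,5,7,9}; box has {1,5,7,8,9} → only 4 remains.
r2c8 = 6: row 2 has {2,8}; col 8 has {1,2,3,5,7,9}; box has {2,4,5,8,9} → only 6 remains.
r3c7 = 3: row 3 has {1,2,4,5,7,8}; col 7 has {1,2,4,5,6,7,8,9}; box has {2,4,5,6,8,9} → only 3 remains.
r7c6 = 3: row 7 has {1,2,4,5,6,8,9}; col 6 has {2,5,7,8}; box has {1,4,5,7,8,9} → only 3 remains.
r8c2 = 3: row 8 has {1,4,5,7,8,9}; col 2 has {1,2,6,8}; box has {1,2,4,5,6,8,9} → only 3 remains.
r8c6 = 6: row 8 has {1,3,4,5,7,8,9}; col 6 has {2,3,5,7,8}; box has {1,3,4,5,7,8,9} → only 6 remains.
r3c1 = 9: row 3 has {1,2,3,4,5,7,8}; col 1 has {1,2,4,5,6,8}; box has {1,2,4,6,8} → only 9 remains.
r3c5 = 6: row 3 has {1,2,3,4,5,7,8,9}; col 5 has {1,4,7,8}; box has {2,7,8} → only 6 remains.
r5c6 = 9: row 5 has {1,2,3,5,7}; col 6 has {2,3,5,6,7,8}; box has {2,4,5,7} → only 9 remains.
r6c5 = 3: row 6 has {2,5,6,7}; col 5 has {1,4,6,7,8}; box has {2,4,5,7,9} → only 3 remains.
r6c6 = 1: row 6 has {2,3,5,6,7}; col 6 has {2,3,5,6,7,8,9}; box has {2,3,4,5,7,9} → only 1 remains.
r7c1 = 7: row 7 has {1,2,3,4,5,6,8,9}; col 1 has {1,2,4,5,6,8,9}; box has {1,2,3,4,5,6,8,9} → only 7 remains.
r8c5 = 2: row 8 has {1,3,4,5,6,7,8,9}; col 5 has {1,3,4,6,7,8}; box has {1,3,4,5,6,7,8,9} → only 2 remains.
r1c5 = 5: row 1 has {2,4,6,8,9}; col 5 has {1,2,3,4,6,7,8}; box has {2,6,7,8} → only 5 remains.
r2c1 = 3: row 2 has {2,6,8}; col 1 has {1,2,4,5,6,7,8,9}; box has {1,2,4,6,8,9} → only 3 remains.
r2c4 = 1: row 2 has {2,3,6,8}; col 4 has {2,4,5,7,9}; box has {2,5,6,7,8} → only 1 remains.
r2c5 = 9: row 2 has {1,2,3,6,8}; col 5 has {1,2,3,4,5,6,7,8}; box has {1,2,5,6,7,8} → only 9 remains.
r2c6 = 4: row 2 has {1,2,3,6,8,9}; col 6 has {1,2,3,5,6,7,8,9}; box has {1,2,5,6,7,8,9} → only 4 remains.
r2c9 = 7: row 2 has {1,2,3,4,6,8,9}; col 9 has {2,3,4,5,6,8,9}; box has {2,3,4,5,6,8,9} → only 7 remains.
r5c2 = 4: row 5 has {1,2,3,5,7,9}; col 2 has {1,2,3,6,8}; box has {1,2,3,5,6,7,8} → only 4 remains.
r5c8 = 8: row 5 has {1,2,3,4,5,7,9}; col 8 has {1,2,3,5,6,7,9}; box has {1,2,3,5,6,7,9} → only 8 remains.
r6c2 = 9: row 6 has {1,2,3,5,6,7}; col 2 has {1,2,3,4,6,8}; box has {1,2,3,4,5,6,7,8} → only 9 remains.

9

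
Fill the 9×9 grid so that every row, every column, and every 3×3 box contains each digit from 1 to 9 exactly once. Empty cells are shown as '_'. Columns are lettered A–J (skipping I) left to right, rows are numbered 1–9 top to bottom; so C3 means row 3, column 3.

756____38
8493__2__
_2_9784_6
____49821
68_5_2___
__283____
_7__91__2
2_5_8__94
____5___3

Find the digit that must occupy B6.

F1 = 4: row 1 has {3,5,6,7,8}; col 6 has {1,2,8,9}; box has {3,7,8,9} → only 4 remains.
B4 = 3: row 4 has {1,2,4,8,9}; col 2 has {2,4,5,7,8}; box has {2,6,8} → only 3 remains.
C4 = 7: row 4 has {1,2,3,4,8,9}; col 3 has {2,5,6,9}; box has {2,3,6,8} → only 7 remains.
D4 = 6: row 4 has {1,2,3,4,7,8,9}; col 4 has {3,5,8,9}; box has {2,3,4,5,8,9} → only 6 remains.
E5 = 1: row 5 has {2,5,6,8}; col 5 has {3,4,5,7,8,9}; box has {2,3,4,5,6,8,9} → only 1 remains.
F6 = 7: row 6 has {2,3,8}; col 6 has {1,2,4,8,9}; box has {1,2,3,4,5,6,8,9} → only 7 remains.
D7 = 4: row 7 has {1,2,7,9}; col 4 has {3,5,6,8,9}; box has {1,5,8,9} → only 4 remains.
D8 = 7: row 8 has {2,4,5,8,9}; col 4 has {3,4,5,6,8,9}; box has {1,4,5,8,9} → only 7 remains.
D9 = 2: row 9 has {3,5}; col 4 has {3,4,5,6,7,8,9}; box has {1,4,5,7,8,9} → only 2 remains.
F9 = 6: row 9 has {2,3,5}; col 6 has {1,2,4,7,8,9}; box has {1,2,4,5,7,8,9} → only 6 remains.
D1 = 1: row 1 has {3,4,5,6,7,8}; col 4 has {2,3,4,5,6,7,8,9}; box has {3,4,7,8,9} → only 1 remains.
E1 = 2: row 1 has {1,3,4,5,6,7,8}; col 5 has {1,3,4,5,7,8,9}; box has {1,3,4,7,8,9} → only 2 remains.
G1 = 9: row 1 has {1,2,3,4,5,6,7,8}; col 7 has {2,4,8}; box has {2,3,4,6,8} → only 9 remains.
E2 = 6: row 2 has {2,3,4,8,9}; col 5 has {1,2,3,4,5,7,8,9}; box has {1,2,3,4,7,8,9} → only 6 remains.
F2 = 5: row 2 has {2,3,4,6,8,9}; col 6 has {1,2,4,6,7,8,9}; box has {1,2,3,4,6,7,8,9} → only 5 remains.
J2 = 7: row 2 has {2,3,4,5,6,8,9}; col 9 has {1,2,3,4,6,8}; box has {2,3,4,6,8,9} → only 7 remains.
A4 = 5: row 4 has {1,2,3,4,6,7,8,9}; col 1 has {2,6,7,8}; box has {2,3,6,7,8} → only 5 remains.
C5 = 4: row 5 has {1,2,5,6,8}; col 3 has {2,5,6,7,9}; box has {2,3,5,6,7,8} → only 4 remains.
H5 = 7: row 5 has {1,2,4,5,6,8}; col 8 has {2,3,9}; box has {1,2,8} → only 7 remains.
J5 = 9: row 5 has {1,2,4,5,6,7,8}; col 9 has {1,2,3,4,6,7,8}; box has {1,2,7,8} → only 9 remains.
J6 = 5: row 6 has {2,3,7,8}; col 9 has {1,2,3,4,6,7,8,9}; box has {1,2,7,8,9} → only 5 remains.
A7 = 3: row 7 has {1,2,4,7,9}; col 1 has {2,5,6,7,8}; box has {2,5,7} → only 3 remains.
C7 = 8: row 7 has {1,2,3,4,7,9}; col 3 has {2,4,5,6,7,9}; box has {2,3,5,7} → only 8 remains.
F8 = 3: row 8 has {2,4,5,7,8,9}; col 6 has {1,2,4,5,6,7,8,9}; box has {1,2,4,5,6,7,8,9} → only 3 remains.
C9 = 1: row 9 has {2,3,5,6}; col 3 has {2,4,5,6,7,8,9}; box has {2,3,5,7,8} → only 1 remains.
G9 = 7: row 9 has {1,2,3,5,6}; col 7 has {2,4,8,9}; box has {2,3,4,9} → only 7 remains.
H9 = 8: row 9 has {1,2,3,5,6,7}; col 8 has {2,3,7,9}; box has {2,3,4,7,9} → only 8 remains.
H2 = 1: row 2 has {2,3,4,5,6,7,8,9}; col 8 has {2,3,7,8,9}; box has {2,3,4,6,7,8,9} → only 1 remains.
A3 = 1: row 3 has {2,4,6,7,8,9}; col 1 has {2,3,5,6,7,8}; box has {2,4,5,6,7,8,9} → only 1 remains.
C3 = 3: row 3 has {1,2,4,6,7,8,9}; col 3 has {1,2,4,5,6,7,8,9}; box has {1,2,4,5,6,7,8,9} → only 3 remains.
H3 = 5: row 3 has {1,2,3,4,6,7,8,9}; col 8 has {1,2,3,7,8,9}; box has {1,2,3,4,6,7,8,9} → only 5 remains.
G5 = 3: row 5 has {1,2,4,5,6,7,8,9}; col 7 has {2,4,7,8,9}; box has {1,2,5,7,8,9} → only 3 remains.
A6 = 9: row 6 has {2,3,5,7,8}; col 1 has {1,2,3,5,6,7,8}; box has {2,3,4,5,6,7,8} → only 9 remains.
B6 = 1: row 6 has {2,3,5,7,8,9}; col 2 has {2,3,4,5,7,8}; box has {2,3,4,5,6,7,8,9} → only 1 remains.

1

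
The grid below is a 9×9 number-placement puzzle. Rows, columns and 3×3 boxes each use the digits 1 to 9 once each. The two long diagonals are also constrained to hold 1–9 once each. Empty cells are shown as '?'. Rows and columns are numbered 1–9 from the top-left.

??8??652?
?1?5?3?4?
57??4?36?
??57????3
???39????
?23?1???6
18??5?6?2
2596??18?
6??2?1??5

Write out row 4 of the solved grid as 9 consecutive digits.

895762413

r1c5 = 7: row 1 has {2,5,6,8}; col 5 has {1,4,5,9}; box has {3,4,5,6} → only 7 remains.
r1c9 = 1: row 1 has {2,5,6,7,8}; col 9 has {2,3,5,6}; box has {2,3,4,5,6}; anti-diagonal has {3,4,5,6,9} → only 1 remains.
r2c1 = 9: row 2 has {1,3,4,5}; col 1 has {1,2,5,6}; box has {1,5,7,8} → only 9 remains.
r3c3 = 2: row 3 has {3,4,5,6,7}; col 3 has {3,5,8,9}; box has {1,5,7,8,9}; main diagonal has {1,5,6,7,8,9} → only 2 remains.
r6c4 = 8: row 6 has {1,2,3,6}; col 4 has {2,3,5,6,7}; box has {1,3,7,9}; anti-diagonal has {1,3,4,5,6,9} → only 8 remains.
r6c6 = 4: row 6 has {1,2,3,6,8}; col 6 has {1,3,6}; box has {1,3,7,8,9}; main diagonal has {1,2,5,6,7,8,9} → only 4 remains.
r7c3 = 7: row 7 has {1,2,5,6,8}; col 3 has {2,3,5,8,9}; box has {1,2,5,6,8,9}; anti-diagonal has {1,3,4,5,6,8,9} → only 7 remains.
r7c6 = 9: row 7 has {1,2,5,6,7,8}; col 6 has {1,3,4,6}; box has {1,2,5,6} → only 9 remains.
r7c8 = 3: row 7 has {1,2,5,6,7,8,9}; col 8 has {2,4,6,8}; box has {1,2,5,6,8} → only 3 remains.
r8c5 = 3: row 8 has {1,2,5,6,8,9}; col 5 has {1,4,5,7,9}; box has {1,2,5,6,9} → only 3 remains.
r8c6 = 7: row 8 has {1,2,3,5,6,8,9}; col 6 has {1,3,4,6,9}; box has {1,2,3,5,6,9} → only 7 remains.
r8c9 = 4: row 8 has {1,2,3,5,6,7,8,9}; col 9 has {1,2,3,5,6}; box has {1,2,3,5,6,8} → only 4 remains.
r9c3 = 4: row 9 has {1,2,5,6}; col 3 has {2,3,5,7,8,9}; box has {1,2,5,6,7,8,9} → only 4 remains.
r9c5 = 8: row 9 has {1,2,4,5,6}; col 5 has {1,3,4,5,7,9}; box has {1,2,3,5,6,7,9} → only 8 remains.
r1c1 = 3: row 1 has {1,2,5,6,7,8}; col 1 has {1,2,5,6,9}; box has {1,2,5,7,8,9}; main diagonal has {1,2,4,5,6,7,8,9} → only 3 remains.
r1c2 = 4: row 1 has {1,2,3,5,6,7,8}; col 2 has {1,2,5,7,8}; box has {1,2,3,5,7,8,9} → only 4 remains.
r1c4 = 9: row 1 has {1,2,3,4,5,6,7,8}; col 4 has {2,3,5,6,7,8}; box has {3,4,5,6,7} → only 9 remains.
r2c3 = 6: row 2 has {1,3,4,5,9}; col 3 has {2,3,4,5,7,8,9}; box has {1,2,3,4,5,7,8,9} → only 6 remains.
r2c5 = 2: row 2 has {1,3,4,5,6,9}; col 5 has {1,3,4,5,7,8,9}; box has {3,4,5,6,7,9} → only 2 remains.
r3c4 = 1: row 3 has {2,3,4,5,6,7}; col 4 has {2,3,5,6,7,8,9}; box has {2,3,4,5,6,7,9} → only 1 remains.
r3c6 = 8: row 3 has {1,2,3,4,5,6,7}; col 6 has {1,3,4,6,7,9}; box has {1,2,3,4,5,6,7,9} → only 8 remains.
r3c9 = 9: row 3 has {1,2,3,4,5,6,7,8}; col 9 has {1,2,3,4,5,6}; box has {1,2,3,4,5,6} → only 9 remains.
r4c5 = 6: row 4 has {3,5,7}; col 5 has {1,2,3,4,5,7,8,9}; box has {1,3,4,7,8,9} → only 6 remains.
r4c6 = 2: row 4 has {3,5,6,7}; col 6 has {1,3,4,6,7,8,9}; box has {1,3,4,6,7,8,9}; anti-diagonal has {1,3,4,5,6,7,8,9} → only 2 remains.
r5c2 = 6: row 5 has {3,9}; col 2 has {1,2,4,5,7,8}; box has {2,3,5} → only 6 remains.
r5c3 = 1: row 5 has {3,6,9}; col 3 has {2,3,4,5,6,7,8,9}; box has {2,3,5,6} → only 1 remains.
r5c6 = 5: row 5 has {1,3,6,9}; col 6 has {1,2,3,4,6,7,8,9}; box has {1,2,3,4,6,7,8,9} → only 5 remains.
r5c8 = 7: row 5 has {1,3,5,6,9}; col 8 has {2,3,4,6,8}; box has {3,6} → only 7 remains.
r5c9 = 8: row 5 has {1,3,5,6,7,9}; col 9 has {1,2,3,4,5,6,9}; box has {3,6,7} → only 8 remains.
r6c1 = 7: row 6 has {1,2,3,4,6,8}; col 1 has {1,2,3,5,6,9}; box has {1,2,3,5,6} → only 7 remains.
r6c7 = 9: row 6 has {1,2,3,4,6,7,8}; col 7 has {1,3,5,6}; box has {3,6,7,8} → only 9 remains.
r6c8 = 5: row 6 has {1,2,3,4,6,7,8,9}; col 8 has {2,3,4,6,7,8}; box has {3,6,7,8,9} → only 5 remains.
r7c4 = 4: row 7 has {1,2,3,5,6,7,8,9}; col 4 has {1,2,3,5,6,7,8,9}; box has {1,2,3,5,6,7,8,9} → only 4 remains.
r9c2 = 3: row 9 has {1,2,4,5,6,8}; col 2 has {1,2,4,5,6,7,8}; box has {1,2,4,5,6,7,8,9} → only 3 remains.
r9c7 = 7: row 9 has {1,2,3,4,5,6,8}; col 7 has {1,3,5,6,9}; box has {1,2,3,4,5,6,8} → only 7 remains.
r9c8 = 9: row 9 has {1,2,3,4,5,6,7,8}; col 8 has {2,3,4,5,6,7,8}; box has {1,2,3,4,5,6,7,8} → only 9 remains.
r2c7 = 8: row 2 has {1,2,3,4,5,6,9}; col 7 has {1,3,5,6,7,9}; box has {1,2,3,4,5,6,9} → only 8 remains.
r2c9 = 7: row 2 has {1,2,3,4,5,6,8,9}; col 9 has {1,2,3,4,5,6,8,9}; box has {1,2,3,4,5,6,8,9} → only 7 remains.
r4c2 = 9: row 4 has {2,3,5,6,7}; col 2 has {1,2,3,4,5,6,7,8}; box has {1,2,3,5,6,7} → only 9 remains.
r4c7 = 4: row 4 has {2,3,5,6,7,9}; col 7 has {1,3,5,6,7,8,9}; box has {3,5,6,7,8,9} → only 4 remains.
r4c8 = 1: row 4 has {2,3,4,5,6,7,9}; col 8 has {2,3,4,5,6,7,8,9}; box has {3,4,5,6,7,8,9} → only 1 remains.
r5c1 = 4: row 5 has {1,3,5,6,7,8,9}; col 1 has {1,2,3,5,6,7,9}; box has {1,2,3,5,6,7,9} → only 4 remains.
r5c7 = 2: row 5 has {1,3,4,5,6,7,8,9}; col 7 has {1,3,4,5,6,7,8,9}; box has {1,3,4,5,6,7,8,9} → only 2 remains.
r4c1 = 8: row 4 has {1,2,3,4,5,6,7,9}; col 1 has {1,2,3,4,5,6,7,9}; box has {1,2,3,4,5,6,7,9} → only 8 remains.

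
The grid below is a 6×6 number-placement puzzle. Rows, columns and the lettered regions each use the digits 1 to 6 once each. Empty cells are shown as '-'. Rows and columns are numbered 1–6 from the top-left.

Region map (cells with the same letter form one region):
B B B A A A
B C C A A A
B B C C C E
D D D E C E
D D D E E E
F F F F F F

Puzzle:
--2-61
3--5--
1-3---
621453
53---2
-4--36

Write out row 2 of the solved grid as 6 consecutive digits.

316524

R1C1 = 4: row 1 has {1,2,6}; col 1 has {1,3,5,6}; region has {1,2,3} → only 4 remains.
R1C2 = 5: row 1 has {1,2,4,6}; col 2 has {2,3,4}; region has {1,2,3,4} → only 5 remains.
R1C4 = 3: row 1 has {1,2,4,5,6}; col 4 has {4,5}; region has {1,5,6} → only 3 remains.
R2C6 = 4: row 2 has {3,5}; col 6 has {1,2,3,6}; region has {1,3,5,6} → only 4 remains.
R3C2 = 6: row 3 has {1,3}; col 2 has {2,3,4,5}; region has {1,2,3,4,5} → only 6 remains.
R3C4 = 2: row 3 has {1,3,6}; col 4 has {3,4,5}; region has {3,5} → only 2 remains.
R3C5 = 4: row 3 has {1,2,3,6}; col 5 has {3,5,6}; region has {2,3,5} → only 4 remains.
R3C6 = 5: row 3 has {1,2,3,4,6}; col 6 has {1,2,3,4,6}; region has {2,3,4} → only 5 remains.
R5C3 = 4: row 5 has {2,3,5}; col 3 has {1,2,3}; region has {1,2,3,5,6} → only 4 remains.
R5C5 = 1: row 5 has {2,3,4,5}; col 5 has {3,4,5,6}; region has {2,3,4,5} → only 1 remains.
R6C1 = 2: row 6 has {3,4,6}; col 1 has {1,3,4,5,6}; region has {3,4,6} → only 2 remains.
R6C3 = 5: row 6 has {2,3,4,6}; col 3 has {1,2,3,4}; region has {2,3,4,6} → only 5 remains.
R6C4 = 1: row 6 has {2,3,4,5,6}; col 4 has {2,3,4,5}; region has {2,3,4,5,6} → only 1 remains.
R2C2 = 1: row 2 has {3,4,5}; col 2 has {2,3,4,5,6}; region has {2,3,4,5} → only 1 remains.
R2C3 = 6: row 2 has {1,3,4,5}; col 3 has {1,2,3,4,5}; region has {1,2,3,4,5} → only 6 remains.
R2C5 = 2: row 2 has {1,3,4,5,6}; col 5 has {1,3,4,5,6}; region has {1,3,4,5,6} → only 2 remains.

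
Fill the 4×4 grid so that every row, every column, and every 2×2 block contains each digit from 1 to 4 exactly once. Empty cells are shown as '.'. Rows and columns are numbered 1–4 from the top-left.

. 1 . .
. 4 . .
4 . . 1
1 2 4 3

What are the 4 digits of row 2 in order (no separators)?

3412

row 2, column 4 = 2: row 2 has {4}; col 4 has {1,3}; box has {} → only 2 remains.
row 3, column 2 = 3 (sole candidate).
row 3, column 3 = 2 (sole candidate).
row 1, column 3 = 3 (sole candidate).
row 1, column 4 = 4 (sole candidate).
row 2, column 1 = 3: row 2 has {2,4}; col 1 has {1,4}; box has {1,4} → only 3 remains.
row 2, column 3 = 1: row 2 has {2,3,4}; col 3 has {2,3,4}; box has {2,3,4} → only 1 remains.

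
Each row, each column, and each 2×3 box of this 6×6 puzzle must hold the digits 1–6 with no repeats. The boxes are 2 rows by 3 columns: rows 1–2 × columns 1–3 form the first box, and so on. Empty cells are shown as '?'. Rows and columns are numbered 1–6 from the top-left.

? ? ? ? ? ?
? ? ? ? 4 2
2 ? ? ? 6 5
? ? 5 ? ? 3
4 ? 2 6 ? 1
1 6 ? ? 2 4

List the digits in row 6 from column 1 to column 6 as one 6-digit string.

row 1, column 6 = 6 (sole candidate).
row 4, column 1 = 6 (sole candidate).
row 4, column 5 = 1 (sole candidate).
row 6, column 3 = 3: row 6 has {1,2,4,6}; col 3 has {2,5}; box has {1,2,4,6} → only 3 remains.
row 6, column 4 = 5: row 6 has {1,2,3,4,6}; col 4 has {6}; box has {1,2,4,6} → only 5 remains.

163524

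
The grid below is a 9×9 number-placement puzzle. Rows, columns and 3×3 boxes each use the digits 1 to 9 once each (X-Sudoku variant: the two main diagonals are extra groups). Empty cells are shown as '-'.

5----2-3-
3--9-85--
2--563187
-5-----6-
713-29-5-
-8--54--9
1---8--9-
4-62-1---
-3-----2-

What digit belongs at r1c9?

6

r2c8 = 4: row 2 has {3,5,8,9}; col 8 has {2,3,5,6,8,9}; box has {1,3,5,7,8}; anti-diagonal has {1,2} → only 4 remains.
r3c3 = 9: row 3 has {1,2,3,5,6,7,8}; col 3 has {3,6}; box has {2,3,5}; main diagonal has {2,4,5} → only 9 remains.
r4c1 = 9: row 4 has {5,6}; col 1 has {1,2,3,4,5,7}; box has {1,3,5,7,8} → only 9 remains.
r4c6 = 7: row 4 has {5,6,9}; col 6 has {1,2,3,4,8,9}; box has {2,4,5,9}; anti-diagonal has {1,2,4} → only 7 remains.
r6c1 = 6: row 6 has {4,5,8,9}; col 1 has {1,2,3,4,5,7,9}; box has {1,3,5,7,8,9} → only 6 remains.
r6c3 = 2: row 6 has {4,5,6,8,9}; col 3 has {3,6,9}; box has {1,3,5,6,7,8,9} → only 2 remains.
r6c4 = 3: row 6 has {2,4,5,6,8,9}; col 4 has {2,5,9}; box has {2,4,5,7,9}; anti-diagonal has {1,2,4,7} → only 3 remains.
r6c7 = 7: row 6 has {2,3,4,5,6,8,9}; col 7 has {1,5}; box has {5,6,9} → only 7 remains.
r6c8 = 1: row 6 has {2,3,4,5,6,7,8,9}; col 8 has {2,3,4,5,6,8,9}; box has {5,6,7,9} → only 1 remains.
r7c3 = 5: row 7 has {1,8,9}; col 3 has {2,3,6,9}; box has {1,3,4,6}; anti-diagonal has {1,2,3,4,7} → only 5 remains.
r7c6 = 6: row 7 has {1,5,8,9}; col 6 has {1,2,3,4,7,8,9}; box has {1,2,8} → only 6 remains.
r7c7 = 3: row 7 has {1,5,6,8,9}; col 7 has {1,5,7}; box has {2,9}; main diagonal has {2,4,5,9} → only 3 remains.
r7c9 = 4: row 7 has {1,3,5,6,8,9}; col 9 has {7,9}; box has {2,3,9} → only 4 remains.
r8c2 = 9: row 8 has {1,2,4,6}; col 2 has {1,3,5,8}; box has {1,3,4,5,6}; anti-diagonal has {1,2,3,4,5,7} → only 9 remains.
r8c7 = 8: row 8 has {1,2,4,6,9}; col 7 has {1,3,5,7}; box has {2,3,4,9} → only 8 remains.
r8c8 = 7: row 8 has {1,2,4,6,8,9}; col 8 has {1,2,3,4,5,6,8,9}; box has {2,3,4,8,9}; main diagonal has {2,3,4,5,9} → only 7 remains.
r8c9 = 5: row 8 has {1,2,4,6,7,8,9}; col 9 has {4,7,9}; box has {2,3,4,7,8,9} → only 5 remains.
r9c1 = 8: row 9 has {2,3}; col 1 has {1,2,3,4,5,6,7,9}; box has {1,3,4,5,6,9}; anti-diagonal has {1,2,3,4,5,7,9} → only 8 remains.
r9c3 = 7: row 9 has {2,3,8}; col 3 has {2,3,5,6,9}; box has {1,3,4,5,6,8,9} → only 7 remains.
r9c4 = 4: row 9 has {2,3,7,8}; col 4 has {2,3,5,9}; box has {1,2,6,8} → only 4 remains.
r9c5 = 9: row 9 has {2,3,4,7,8}; col 5 has {2,5,6,8}; box has {1,2,4,6,8} → only 9 remains.
r9c6 = 5: row 9 has {2,3,4,7,8,9}; col 6 has {1,2,3,4,6,7,8,9}; box has {1,2,4,6,8,9} → only 5 remains.
r9c7 = 6: row 9 has {2,3,4,5,7,8,9}; col 7 has {1,3,5,7,8}; box has {2,3,4,5,7,8,9} → only 6 remains.
r9c9 = 1: row 9 has {2,3,4,5,6,7,8,9}; col 9 has {4,5,7,9}; box has {2,3,4,5,6,7,8,9}; main diagonal has {2,3,4,5,7,9} → only 1 remains.
r1c7 = 9: row 1 has {2,3,5}; col 7 has {1,3,5,6,7,8}; box has {1,3,4,5,7,8} → only 9 remains.
r1c9 = 6: row 1 has {2,3,5,9}; col 9 has {1,4,5,7,9}; box has {1,3,4,5,7,8,9}; anti-diagonal has {1,2,3,4,5,7,8,9} → only 6 remains.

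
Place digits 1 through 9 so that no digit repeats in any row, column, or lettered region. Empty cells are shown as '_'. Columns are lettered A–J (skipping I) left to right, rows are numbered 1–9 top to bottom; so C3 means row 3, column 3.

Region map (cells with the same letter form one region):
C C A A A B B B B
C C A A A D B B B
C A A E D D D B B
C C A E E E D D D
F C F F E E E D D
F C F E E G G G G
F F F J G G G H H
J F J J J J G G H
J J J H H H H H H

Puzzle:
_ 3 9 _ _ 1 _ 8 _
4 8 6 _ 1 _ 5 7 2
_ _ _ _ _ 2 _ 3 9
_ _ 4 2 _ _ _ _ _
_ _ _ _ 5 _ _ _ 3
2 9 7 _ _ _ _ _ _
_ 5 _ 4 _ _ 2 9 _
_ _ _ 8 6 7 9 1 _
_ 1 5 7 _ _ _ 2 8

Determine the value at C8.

D1 = 5 (sole candidate).
D2 = 3 (sole candidate).
F2 = 9 (sole candidate).
B3 = 7 (sole candidate).
C3 = 8 (sole candidate).
E3 = 4 (sole candidate).
B4 = 6 (sole candidate).
H4 = 5 (sole candidate).
B5 = 2 (sole candidate).
C5 = 1 (sole candidate).
H5 = 6 (sole candidate).
H6 = 4 (sole candidate).
C7 = 3 (sole candidate).
A8 = 3 (sole candidate).
B8 = 4 (sole candidate).
C8 = 2: row 8 has {1,3,4,6,7,8,9}; col 3 has {1,3,4,5,6,7,8,9}; region has {1,3,4,5,6,7,8} → only 2 remains.

2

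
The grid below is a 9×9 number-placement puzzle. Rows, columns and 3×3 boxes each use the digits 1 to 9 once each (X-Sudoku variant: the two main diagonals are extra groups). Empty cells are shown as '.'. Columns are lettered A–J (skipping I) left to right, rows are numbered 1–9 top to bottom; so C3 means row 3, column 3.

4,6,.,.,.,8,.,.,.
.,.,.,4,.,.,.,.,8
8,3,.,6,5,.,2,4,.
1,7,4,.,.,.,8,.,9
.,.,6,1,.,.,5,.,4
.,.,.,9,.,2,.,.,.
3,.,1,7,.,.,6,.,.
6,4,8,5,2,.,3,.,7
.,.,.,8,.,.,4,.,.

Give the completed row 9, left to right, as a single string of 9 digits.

792836415

J3 = 1 (sole candidate).
D4 = 3 (sole candidate).
E4 = 6 (sole candidate).
F4 = 5 (sole candidate).
H4 = 2 (sole candidate).
F5 = 7 (sole candidate).
H5 = 3 (sole candidate).
A6 = 5 (sole candidate).
B6 = 8 (sole candidate).
C6 = 3 (sole candidate).
E6 = 4 (sole candidate).
J6 = 6 (sole candidate).
E7 = 9 (sole candidate).
F7 = 4 (sole candidate).
F8 = 1 (sole candidate).
H8 = 9 (sole candidate).
A9 = 7: row 9 has {4,8}; col 1 has {1,3,4,5,6,8}; box has {1,3,4,6,8}; anti-diagonal has {1,2,4,5,9} → only 7 remains.
E9 = 3: row 9 has {4,7,8}; col 5 has {2,4,5,6,9}; box has {1,2,4,5,7,8,9} → only 3 remains.
F9 = 6: row 9 has {3,4,7,8}; col 6 has {1,2,4,5,7,8}; box has {1,2,3,4,5,7,8,9} → only 6 remains.
J9 = 5: row 9 has {3,4,6,7,8}; col 9 has {1,4,6,7,8,9}; box has {3,4,6,7,9}; main diagonal has {2,3,4,6,9} → only 5 remains.
D1 = 2 (sole candidate).
J1 = 3 (sole candidate).
B2 = 1 (sole candidate).
E2 = 7 (sole candidate).
G2 = 9 (sole candidate).
H2 = 6 (sole candidate).
C3 = 7 (sole candidate).
F3 = 9 (sole candidate).
E5 = 8 (sole candidate).
H7 = 8 (sole candidate).
J7 = 2 (sole candidate).
H9 = 1: row 9 has {3,4,5,6,7,8}; col 8 has {2,3,4,6,8,9}; box has {2,3,4,5,6,7,8,9} → only 1 remains.
E1 = 1 (sole candidate).
G1 = 7 (sole candidate).
H1 = 5 (sole candidate).
A2 = 2 (sole candidate).
C2 = 5 (sole candidate).
F2 = 3 (sole candidate).
A5 = 9 (sole candidate).
B5 = 2 (sole candidate).
G6 = 1 (sole candidate).
H6 = 7 (sole candidate).
B7 = 5 (sole candidate).
B9 = 9: row 9 has {1,3,4,5,6,7,8}; col 2 has {1,2,3,4,5,6,7,8}; box has {1,3,4,5,6,7,8} → only 9 remains.
C9 = 2: row 9 has {1,3,4,5,6,7,8,9}; col 3 has {1,3,4,5,6,7,8}; box has {1,3,4,5,6,7,8,9} → only 2 remains.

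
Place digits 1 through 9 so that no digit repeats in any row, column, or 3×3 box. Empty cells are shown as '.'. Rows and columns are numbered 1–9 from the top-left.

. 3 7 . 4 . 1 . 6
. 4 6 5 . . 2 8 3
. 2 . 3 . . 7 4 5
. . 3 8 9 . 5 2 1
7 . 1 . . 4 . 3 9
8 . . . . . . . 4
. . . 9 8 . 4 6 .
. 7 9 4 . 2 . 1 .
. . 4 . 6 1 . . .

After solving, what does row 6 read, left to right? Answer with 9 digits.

row 1, column 4 = 2 (sole candidate).
row 1, column 8 = 9 (sole candidate).
row 3, column 3 = 8 (sole candidate).
row 3, column 5 = 1 (sole candidate).
row 4, column 2 = 6 (sole candidate).
row 4, column 6 = 7 (sole candidate).
row 5, column 2 = 5 (sole candidate).
row 5, column 4 = 6 (sole candidate).
row 5, column 5 = 2 (sole candidate).
row 5, column 7 = 8 (sole candidate).
row 6, column 2 = 9: row 6 has {4,8}; col 2 has {2,3,4,5,6,7}; box has {1,3,5,6,7,8} → only 9 remains.
row 6, column 3 = 2: row 6 has {4,8,9}; col 3 has {1,3,4,6,7,8,9}; box has {1,3,5,6,7,8,9} → only 2 remains.
row 6, column 4 = 1: row 6 has {2,4,8,9}; col 4 has {2,3,4,5,6,8,9}; box has {2,4,6,7,8,9} → only 1 remains.
row 6, column 7 = 6: row 6 has {1,2,4,8,9}; col 7 has {1,2,4,5,7,8}; box has {1,2,3,4,5,8,9} → only 6 remains.
row 6, column 8 = 7: row 6 has {1,2,4,6,8,9}; col 8 has {1,2,3,4,6,8,9}; box has {1,2,3,4,5,6,8,9} → only 7 remains.
row 7, column 2 = 1 (sole candidate).
row 7, column 3 = 5 (sole candidate).
row 7, column 6 = 3 (sole candidate).
row 8, column 5 = 5 (sole candidate).
row 8, column 7 = 3 (sole candidate).
row 8, column 9 = 8 (sole candidate).
row 9, column 2 = 8 (sole candidate).
row 9, column 4 = 7 (sole candidate).
row 9, column 7 = 9 (sole candidate).
row 9, column 8 = 5 (sole candidate).
row 9, column 9 = 2 (sole candidate).
row 1, column 1 = 5 (sole candidate).
row 1, column 6 = 8 (sole candidate).
row 2, column 5 = 7 (sole candidate).
row 2, column 6 = 9 (sole candidate).
row 3, column 1 = 9 (sole candidate).
row 3, column 6 = 6 (sole candidate).
row 4, column 1 = 4 (sole candidate).
row 6, column 5 = 3: row 6 has {1,2,4,6,7,8,9}; col 5 has {1,2,4,5,6,7,8,9}; box has {1,2,4,6,7,8,9} → only 3 remains.
row 6, column 6 = 5: row 6 has {1,2,3,4,6,7,8,9}; col 6 has {1,2,3,4,6,7,8,9}; box has {1,2,3,4,6,7,8,9} → only 5 remains.

892135674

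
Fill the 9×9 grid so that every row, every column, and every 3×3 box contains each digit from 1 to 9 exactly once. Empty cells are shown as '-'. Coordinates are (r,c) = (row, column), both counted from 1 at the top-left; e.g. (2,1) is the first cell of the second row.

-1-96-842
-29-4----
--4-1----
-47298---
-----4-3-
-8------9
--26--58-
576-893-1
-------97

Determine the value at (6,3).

(7,9) = 4 (sole candidate).
(8,4) = 4 (sole candidate).
(8,8) = 2 (sole candidate).
(9,2) = 3 (sole candidate).
(9,7) = 6 (sole candidate).
(4,7) = 1 (sole candidate).
(7,2) = 9 (sole candidate).
(2,7) = 7 (sole candidate).
(3,7) = 9 (sole candidate).
(5,7) = 2 (sole candidate).
(6,7) = 4 (sole candidate).
(7,1) = 1 (sole candidate).
(9,3) = 8 (sole candidate).
(9,1) = 4 (sole candidate).
(2,8) = 1 (hidden single in row 2).
(3,6) = 2 (hidden single in row 3).
(4,1) = 3 (hidden single in row 4).
(1,1) = 7 (sole candidate).
(3,4) = 7 (hidden single in row 3).
(3,1) = 8 (hidden single in row 3).
(3,9) = 3 (hidden single in row 3).
(2,1) = 6 (sole candidate).
(2,9) = 5 (sole candidate).
(3,2) = 5 (sole candidate).
(3,8) = 6 (sole candidate).
(4,8) = 5 (sole candidate).
(4,9) = 6 (sole candidate).
(5,1) = 9 (sole candidate).
(5,2) = 6 (sole candidate).
(5,9) = 8 (sole candidate).
(6,1) = 2 (sole candidate).
(6,8) = 7 (sole candidate).
(1,3) = 3 (sole candidate).
(1,6) = 5 (sole candidate).
(2,6) = 3 (sole candidate).
(7,6) = 7 (sole candidate).
(9,6) = 1 (sole candidate).
(2,4) = 8 (sole candidate).
(6,6) = 6 (sole candidate).
(7,5) = 3 (sole candidate).
(9,4) = 5 (sole candidate).
(9,5) = 2 (sole candidate).
(5,4) = 1 (sole candidate).
(6,4) = 3 (sole candidate).
(6,5) = 5 (sole candidate).
(5,3) = 5 (sole candidate).
(5,5) = 7 (sole candidate).
(6,3) = 1: row 6 has {2,3,4,5,6,7,8,9}; col 3 has {2,3,4,5,6,7,8,9}; box has {2,3,4,5,6,7,8,9} → only 1 remains.

1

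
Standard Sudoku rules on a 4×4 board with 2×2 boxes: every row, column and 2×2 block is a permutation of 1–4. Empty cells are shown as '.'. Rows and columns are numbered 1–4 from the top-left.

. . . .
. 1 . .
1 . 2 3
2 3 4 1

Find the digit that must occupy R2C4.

R2C3 = 3: row 2 has {1}; col 3 has {2,4}; box has {} → only 3 remains.
R3C2 = 4: row 3 has {1,2,3}; col 2 has {1,3}; box has {1,2,3} → only 4 remains.
R1C2 = 2: row 1 has {}; col 2 has {1,3,4}; box has {1} → only 2 remains.
R1C3 = 1: row 1 has {2}; col 3 has {2,3,4}; box has {3} → only 1 remains.
R1C4 = 4: row 1 has {1,2}; col 4 has {1,3}; box has {1,3} → only 4 remains.
R2C1 = 4: row 2 has {1,3}; col 1 has {1,2}; box has {1,2} → only 4 remains.
R2C4 = 2: row 2 has {1,3,4}; col 4 has {1,3,4}; box has {1,3,4} → only 2 remains.

2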